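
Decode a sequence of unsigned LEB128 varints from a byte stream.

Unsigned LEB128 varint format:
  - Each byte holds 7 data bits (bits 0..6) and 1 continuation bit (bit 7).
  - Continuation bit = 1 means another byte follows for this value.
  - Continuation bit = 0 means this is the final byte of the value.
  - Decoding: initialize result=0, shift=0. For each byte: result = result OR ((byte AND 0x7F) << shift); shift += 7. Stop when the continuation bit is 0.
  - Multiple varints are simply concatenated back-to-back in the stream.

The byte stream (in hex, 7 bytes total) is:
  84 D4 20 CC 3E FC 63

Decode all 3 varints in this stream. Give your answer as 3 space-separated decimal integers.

Answer: 535044 8012 12796

Derivation:
  byte[0]=0x84 cont=1 payload=0x04=4: acc |= 4<<0 -> acc=4 shift=7
  byte[1]=0xD4 cont=1 payload=0x54=84: acc |= 84<<7 -> acc=10756 shift=14
  byte[2]=0x20 cont=0 payload=0x20=32: acc |= 32<<14 -> acc=535044 shift=21 [end]
Varint 1: bytes[0:3] = 84 D4 20 -> value 535044 (3 byte(s))
  byte[3]=0xCC cont=1 payload=0x4C=76: acc |= 76<<0 -> acc=76 shift=7
  byte[4]=0x3E cont=0 payload=0x3E=62: acc |= 62<<7 -> acc=8012 shift=14 [end]
Varint 2: bytes[3:5] = CC 3E -> value 8012 (2 byte(s))
  byte[5]=0xFC cont=1 payload=0x7C=124: acc |= 124<<0 -> acc=124 shift=7
  byte[6]=0x63 cont=0 payload=0x63=99: acc |= 99<<7 -> acc=12796 shift=14 [end]
Varint 3: bytes[5:7] = FC 63 -> value 12796 (2 byte(s))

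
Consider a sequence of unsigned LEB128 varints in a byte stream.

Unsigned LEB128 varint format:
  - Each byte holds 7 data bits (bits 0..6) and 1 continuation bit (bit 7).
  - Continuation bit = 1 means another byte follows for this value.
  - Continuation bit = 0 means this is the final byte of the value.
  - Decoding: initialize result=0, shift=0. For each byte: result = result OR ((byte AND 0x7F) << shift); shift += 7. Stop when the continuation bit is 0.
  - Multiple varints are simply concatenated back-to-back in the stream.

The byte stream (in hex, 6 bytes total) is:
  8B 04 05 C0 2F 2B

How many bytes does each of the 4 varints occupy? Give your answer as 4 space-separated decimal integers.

  byte[0]=0x8B cont=1 payload=0x0B=11: acc |= 11<<0 -> acc=11 shift=7
  byte[1]=0x04 cont=0 payload=0x04=4: acc |= 4<<7 -> acc=523 shift=14 [end]
Varint 1: bytes[0:2] = 8B 04 -> value 523 (2 byte(s))
  byte[2]=0x05 cont=0 payload=0x05=5: acc |= 5<<0 -> acc=5 shift=7 [end]
Varint 2: bytes[2:3] = 05 -> value 5 (1 byte(s))
  byte[3]=0xC0 cont=1 payload=0x40=64: acc |= 64<<0 -> acc=64 shift=7
  byte[4]=0x2F cont=0 payload=0x2F=47: acc |= 47<<7 -> acc=6080 shift=14 [end]
Varint 3: bytes[3:5] = C0 2F -> value 6080 (2 byte(s))
  byte[5]=0x2B cont=0 payload=0x2B=43: acc |= 43<<0 -> acc=43 shift=7 [end]
Varint 4: bytes[5:6] = 2B -> value 43 (1 byte(s))

Answer: 2 1 2 1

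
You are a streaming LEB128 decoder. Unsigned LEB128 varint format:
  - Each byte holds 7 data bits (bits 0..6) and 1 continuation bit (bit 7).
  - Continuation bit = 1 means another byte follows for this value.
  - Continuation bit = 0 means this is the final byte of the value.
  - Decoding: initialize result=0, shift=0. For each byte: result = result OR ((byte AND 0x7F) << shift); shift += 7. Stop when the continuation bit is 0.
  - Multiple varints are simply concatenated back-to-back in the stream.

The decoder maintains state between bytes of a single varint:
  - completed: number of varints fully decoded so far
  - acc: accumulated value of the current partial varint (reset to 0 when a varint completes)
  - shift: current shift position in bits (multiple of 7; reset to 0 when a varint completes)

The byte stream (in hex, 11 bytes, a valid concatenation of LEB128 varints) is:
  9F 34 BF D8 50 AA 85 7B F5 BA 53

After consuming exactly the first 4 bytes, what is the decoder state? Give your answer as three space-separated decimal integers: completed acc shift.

Answer: 1 11327 14

Derivation:
byte[0]=0x9F cont=1 payload=0x1F: acc |= 31<<0 -> completed=0 acc=31 shift=7
byte[1]=0x34 cont=0 payload=0x34: varint #1 complete (value=6687); reset -> completed=1 acc=0 shift=0
byte[2]=0xBF cont=1 payload=0x3F: acc |= 63<<0 -> completed=1 acc=63 shift=7
byte[3]=0xD8 cont=1 payload=0x58: acc |= 88<<7 -> completed=1 acc=11327 shift=14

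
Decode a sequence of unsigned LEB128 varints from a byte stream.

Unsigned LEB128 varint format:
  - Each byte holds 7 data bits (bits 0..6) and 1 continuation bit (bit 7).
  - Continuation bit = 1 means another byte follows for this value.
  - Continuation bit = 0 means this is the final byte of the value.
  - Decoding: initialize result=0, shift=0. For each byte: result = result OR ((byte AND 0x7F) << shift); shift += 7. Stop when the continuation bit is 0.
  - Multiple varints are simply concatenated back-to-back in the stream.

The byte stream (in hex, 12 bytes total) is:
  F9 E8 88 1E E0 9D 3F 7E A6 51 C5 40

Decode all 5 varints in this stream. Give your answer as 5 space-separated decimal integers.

Answer: 63059065 1036000 126 10406 8261

Derivation:
  byte[0]=0xF9 cont=1 payload=0x79=121: acc |= 121<<0 -> acc=121 shift=7
  byte[1]=0xE8 cont=1 payload=0x68=104: acc |= 104<<7 -> acc=13433 shift=14
  byte[2]=0x88 cont=1 payload=0x08=8: acc |= 8<<14 -> acc=144505 shift=21
  byte[3]=0x1E cont=0 payload=0x1E=30: acc |= 30<<21 -> acc=63059065 shift=28 [end]
Varint 1: bytes[0:4] = F9 E8 88 1E -> value 63059065 (4 byte(s))
  byte[4]=0xE0 cont=1 payload=0x60=96: acc |= 96<<0 -> acc=96 shift=7
  byte[5]=0x9D cont=1 payload=0x1D=29: acc |= 29<<7 -> acc=3808 shift=14
  byte[6]=0x3F cont=0 payload=0x3F=63: acc |= 63<<14 -> acc=1036000 shift=21 [end]
Varint 2: bytes[4:7] = E0 9D 3F -> value 1036000 (3 byte(s))
  byte[7]=0x7E cont=0 payload=0x7E=126: acc |= 126<<0 -> acc=126 shift=7 [end]
Varint 3: bytes[7:8] = 7E -> value 126 (1 byte(s))
  byte[8]=0xA6 cont=1 payload=0x26=38: acc |= 38<<0 -> acc=38 shift=7
  byte[9]=0x51 cont=0 payload=0x51=81: acc |= 81<<7 -> acc=10406 shift=14 [end]
Varint 4: bytes[8:10] = A6 51 -> value 10406 (2 byte(s))
  byte[10]=0xC5 cont=1 payload=0x45=69: acc |= 69<<0 -> acc=69 shift=7
  byte[11]=0x40 cont=0 payload=0x40=64: acc |= 64<<7 -> acc=8261 shift=14 [end]
Varint 5: bytes[10:12] = C5 40 -> value 8261 (2 byte(s))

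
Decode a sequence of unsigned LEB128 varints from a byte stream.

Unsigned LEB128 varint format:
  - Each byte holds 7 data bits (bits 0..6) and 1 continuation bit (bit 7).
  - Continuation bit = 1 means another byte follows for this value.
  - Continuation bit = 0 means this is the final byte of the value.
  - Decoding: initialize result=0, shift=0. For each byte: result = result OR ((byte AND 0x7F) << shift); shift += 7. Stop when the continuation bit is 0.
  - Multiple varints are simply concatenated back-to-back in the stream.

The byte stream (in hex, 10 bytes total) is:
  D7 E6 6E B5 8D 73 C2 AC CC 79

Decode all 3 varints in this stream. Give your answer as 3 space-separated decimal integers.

Answer: 1815383 1885877 255006274

Derivation:
  byte[0]=0xD7 cont=1 payload=0x57=87: acc |= 87<<0 -> acc=87 shift=7
  byte[1]=0xE6 cont=1 payload=0x66=102: acc |= 102<<7 -> acc=13143 shift=14
  byte[2]=0x6E cont=0 payload=0x6E=110: acc |= 110<<14 -> acc=1815383 shift=21 [end]
Varint 1: bytes[0:3] = D7 E6 6E -> value 1815383 (3 byte(s))
  byte[3]=0xB5 cont=1 payload=0x35=53: acc |= 53<<0 -> acc=53 shift=7
  byte[4]=0x8D cont=1 payload=0x0D=13: acc |= 13<<7 -> acc=1717 shift=14
  byte[5]=0x73 cont=0 payload=0x73=115: acc |= 115<<14 -> acc=1885877 shift=21 [end]
Varint 2: bytes[3:6] = B5 8D 73 -> value 1885877 (3 byte(s))
  byte[6]=0xC2 cont=1 payload=0x42=66: acc |= 66<<0 -> acc=66 shift=7
  byte[7]=0xAC cont=1 payload=0x2C=44: acc |= 44<<7 -> acc=5698 shift=14
  byte[8]=0xCC cont=1 payload=0x4C=76: acc |= 76<<14 -> acc=1250882 shift=21
  byte[9]=0x79 cont=0 payload=0x79=121: acc |= 121<<21 -> acc=255006274 shift=28 [end]
Varint 3: bytes[6:10] = C2 AC CC 79 -> value 255006274 (4 byte(s))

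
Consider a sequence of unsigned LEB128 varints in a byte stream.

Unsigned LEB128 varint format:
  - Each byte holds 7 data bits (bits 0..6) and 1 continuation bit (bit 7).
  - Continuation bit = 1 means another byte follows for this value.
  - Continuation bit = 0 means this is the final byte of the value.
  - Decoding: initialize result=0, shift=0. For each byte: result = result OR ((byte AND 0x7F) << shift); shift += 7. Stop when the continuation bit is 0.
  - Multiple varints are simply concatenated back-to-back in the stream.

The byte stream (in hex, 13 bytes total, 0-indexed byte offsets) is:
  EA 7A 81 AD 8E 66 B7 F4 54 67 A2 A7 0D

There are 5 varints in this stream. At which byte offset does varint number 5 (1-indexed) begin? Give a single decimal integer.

  byte[0]=0xEA cont=1 payload=0x6A=106: acc |= 106<<0 -> acc=106 shift=7
  byte[1]=0x7A cont=0 payload=0x7A=122: acc |= 122<<7 -> acc=15722 shift=14 [end]
Varint 1: bytes[0:2] = EA 7A -> value 15722 (2 byte(s))
  byte[2]=0x81 cont=1 payload=0x01=1: acc |= 1<<0 -> acc=1 shift=7
  byte[3]=0xAD cont=1 payload=0x2D=45: acc |= 45<<7 -> acc=5761 shift=14
  byte[4]=0x8E cont=1 payload=0x0E=14: acc |= 14<<14 -> acc=235137 shift=21
  byte[5]=0x66 cont=0 payload=0x66=102: acc |= 102<<21 -> acc=214144641 shift=28 [end]
Varint 2: bytes[2:6] = 81 AD 8E 66 -> value 214144641 (4 byte(s))
  byte[6]=0xB7 cont=1 payload=0x37=55: acc |= 55<<0 -> acc=55 shift=7
  byte[7]=0xF4 cont=1 payload=0x74=116: acc |= 116<<7 -> acc=14903 shift=14
  byte[8]=0x54 cont=0 payload=0x54=84: acc |= 84<<14 -> acc=1391159 shift=21 [end]
Varint 3: bytes[6:9] = B7 F4 54 -> value 1391159 (3 byte(s))
  byte[9]=0x67 cont=0 payload=0x67=103: acc |= 103<<0 -> acc=103 shift=7 [end]
Varint 4: bytes[9:10] = 67 -> value 103 (1 byte(s))
  byte[10]=0xA2 cont=1 payload=0x22=34: acc |= 34<<0 -> acc=34 shift=7
  byte[11]=0xA7 cont=1 payload=0x27=39: acc |= 39<<7 -> acc=5026 shift=14
  byte[12]=0x0D cont=0 payload=0x0D=13: acc |= 13<<14 -> acc=218018 shift=21 [end]
Varint 5: bytes[10:13] = A2 A7 0D -> value 218018 (3 byte(s))

Answer: 10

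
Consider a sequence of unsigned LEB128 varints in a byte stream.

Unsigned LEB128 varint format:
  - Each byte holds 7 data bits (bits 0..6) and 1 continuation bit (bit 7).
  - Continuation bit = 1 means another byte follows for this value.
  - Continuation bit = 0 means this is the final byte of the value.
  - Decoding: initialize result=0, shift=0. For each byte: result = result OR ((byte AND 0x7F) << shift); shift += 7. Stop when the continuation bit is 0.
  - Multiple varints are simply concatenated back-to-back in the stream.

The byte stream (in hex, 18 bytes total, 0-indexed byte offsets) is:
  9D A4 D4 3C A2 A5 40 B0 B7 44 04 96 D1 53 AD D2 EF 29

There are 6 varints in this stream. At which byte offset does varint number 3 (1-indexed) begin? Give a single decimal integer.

  byte[0]=0x9D cont=1 payload=0x1D=29: acc |= 29<<0 -> acc=29 shift=7
  byte[1]=0xA4 cont=1 payload=0x24=36: acc |= 36<<7 -> acc=4637 shift=14
  byte[2]=0xD4 cont=1 payload=0x54=84: acc |= 84<<14 -> acc=1380893 shift=21
  byte[3]=0x3C cont=0 payload=0x3C=60: acc |= 60<<21 -> acc=127210013 shift=28 [end]
Varint 1: bytes[0:4] = 9D A4 D4 3C -> value 127210013 (4 byte(s))
  byte[4]=0xA2 cont=1 payload=0x22=34: acc |= 34<<0 -> acc=34 shift=7
  byte[5]=0xA5 cont=1 payload=0x25=37: acc |= 37<<7 -> acc=4770 shift=14
  byte[6]=0x40 cont=0 payload=0x40=64: acc |= 64<<14 -> acc=1053346 shift=21 [end]
Varint 2: bytes[4:7] = A2 A5 40 -> value 1053346 (3 byte(s))
  byte[7]=0xB0 cont=1 payload=0x30=48: acc |= 48<<0 -> acc=48 shift=7
  byte[8]=0xB7 cont=1 payload=0x37=55: acc |= 55<<7 -> acc=7088 shift=14
  byte[9]=0x44 cont=0 payload=0x44=68: acc |= 68<<14 -> acc=1121200 shift=21 [end]
Varint 3: bytes[7:10] = B0 B7 44 -> value 1121200 (3 byte(s))
  byte[10]=0x04 cont=0 payload=0x04=4: acc |= 4<<0 -> acc=4 shift=7 [end]
Varint 4: bytes[10:11] = 04 -> value 4 (1 byte(s))
  byte[11]=0x96 cont=1 payload=0x16=22: acc |= 22<<0 -> acc=22 shift=7
  byte[12]=0xD1 cont=1 payload=0x51=81: acc |= 81<<7 -> acc=10390 shift=14
  byte[13]=0x53 cont=0 payload=0x53=83: acc |= 83<<14 -> acc=1370262 shift=21 [end]
Varint 5: bytes[11:14] = 96 D1 53 -> value 1370262 (3 byte(s))
  byte[14]=0xAD cont=1 payload=0x2D=45: acc |= 45<<0 -> acc=45 shift=7
  byte[15]=0xD2 cont=1 payload=0x52=82: acc |= 82<<7 -> acc=10541 shift=14
  byte[16]=0xEF cont=1 payload=0x6F=111: acc |= 111<<14 -> acc=1829165 shift=21
  byte[17]=0x29 cont=0 payload=0x29=41: acc |= 41<<21 -> acc=87812397 shift=28 [end]
Varint 6: bytes[14:18] = AD D2 EF 29 -> value 87812397 (4 byte(s))

Answer: 7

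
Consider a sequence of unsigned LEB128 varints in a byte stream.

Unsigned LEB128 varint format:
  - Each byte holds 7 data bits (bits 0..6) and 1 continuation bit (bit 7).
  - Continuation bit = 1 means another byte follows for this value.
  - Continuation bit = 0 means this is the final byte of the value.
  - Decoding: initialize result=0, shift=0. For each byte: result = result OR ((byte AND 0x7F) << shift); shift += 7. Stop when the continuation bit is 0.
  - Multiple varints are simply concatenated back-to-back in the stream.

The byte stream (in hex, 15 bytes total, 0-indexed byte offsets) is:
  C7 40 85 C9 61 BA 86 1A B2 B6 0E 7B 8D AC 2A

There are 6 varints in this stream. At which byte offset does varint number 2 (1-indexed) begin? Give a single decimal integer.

Answer: 2

Derivation:
  byte[0]=0xC7 cont=1 payload=0x47=71: acc |= 71<<0 -> acc=71 shift=7
  byte[1]=0x40 cont=0 payload=0x40=64: acc |= 64<<7 -> acc=8263 shift=14 [end]
Varint 1: bytes[0:2] = C7 40 -> value 8263 (2 byte(s))
  byte[2]=0x85 cont=1 payload=0x05=5: acc |= 5<<0 -> acc=5 shift=7
  byte[3]=0xC9 cont=1 payload=0x49=73: acc |= 73<<7 -> acc=9349 shift=14
  byte[4]=0x61 cont=0 payload=0x61=97: acc |= 97<<14 -> acc=1598597 shift=21 [end]
Varint 2: bytes[2:5] = 85 C9 61 -> value 1598597 (3 byte(s))
  byte[5]=0xBA cont=1 payload=0x3A=58: acc |= 58<<0 -> acc=58 shift=7
  byte[6]=0x86 cont=1 payload=0x06=6: acc |= 6<<7 -> acc=826 shift=14
  byte[7]=0x1A cont=0 payload=0x1A=26: acc |= 26<<14 -> acc=426810 shift=21 [end]
Varint 3: bytes[5:8] = BA 86 1A -> value 426810 (3 byte(s))
  byte[8]=0xB2 cont=1 payload=0x32=50: acc |= 50<<0 -> acc=50 shift=7
  byte[9]=0xB6 cont=1 payload=0x36=54: acc |= 54<<7 -> acc=6962 shift=14
  byte[10]=0x0E cont=0 payload=0x0E=14: acc |= 14<<14 -> acc=236338 shift=21 [end]
Varint 4: bytes[8:11] = B2 B6 0E -> value 236338 (3 byte(s))
  byte[11]=0x7B cont=0 payload=0x7B=123: acc |= 123<<0 -> acc=123 shift=7 [end]
Varint 5: bytes[11:12] = 7B -> value 123 (1 byte(s))
  byte[12]=0x8D cont=1 payload=0x0D=13: acc |= 13<<0 -> acc=13 shift=7
  byte[13]=0xAC cont=1 payload=0x2C=44: acc |= 44<<7 -> acc=5645 shift=14
  byte[14]=0x2A cont=0 payload=0x2A=42: acc |= 42<<14 -> acc=693773 shift=21 [end]
Varint 6: bytes[12:15] = 8D AC 2A -> value 693773 (3 byte(s))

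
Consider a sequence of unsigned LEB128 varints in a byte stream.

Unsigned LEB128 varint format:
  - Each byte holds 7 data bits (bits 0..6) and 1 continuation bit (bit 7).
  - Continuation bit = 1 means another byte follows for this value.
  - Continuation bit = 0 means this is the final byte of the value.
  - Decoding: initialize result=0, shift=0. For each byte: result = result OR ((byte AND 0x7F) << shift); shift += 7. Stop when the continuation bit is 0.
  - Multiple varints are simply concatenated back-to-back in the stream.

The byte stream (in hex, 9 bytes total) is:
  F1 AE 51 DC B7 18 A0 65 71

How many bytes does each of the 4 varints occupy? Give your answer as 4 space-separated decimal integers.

  byte[0]=0xF1 cont=1 payload=0x71=113: acc |= 113<<0 -> acc=113 shift=7
  byte[1]=0xAE cont=1 payload=0x2E=46: acc |= 46<<7 -> acc=6001 shift=14
  byte[2]=0x51 cont=0 payload=0x51=81: acc |= 81<<14 -> acc=1333105 shift=21 [end]
Varint 1: bytes[0:3] = F1 AE 51 -> value 1333105 (3 byte(s))
  byte[3]=0xDC cont=1 payload=0x5C=92: acc |= 92<<0 -> acc=92 shift=7
  byte[4]=0xB7 cont=1 payload=0x37=55: acc |= 55<<7 -> acc=7132 shift=14
  byte[5]=0x18 cont=0 payload=0x18=24: acc |= 24<<14 -> acc=400348 shift=21 [end]
Varint 2: bytes[3:6] = DC B7 18 -> value 400348 (3 byte(s))
  byte[6]=0xA0 cont=1 payload=0x20=32: acc |= 32<<0 -> acc=32 shift=7
  byte[7]=0x65 cont=0 payload=0x65=101: acc |= 101<<7 -> acc=12960 shift=14 [end]
Varint 3: bytes[6:8] = A0 65 -> value 12960 (2 byte(s))
  byte[8]=0x71 cont=0 payload=0x71=113: acc |= 113<<0 -> acc=113 shift=7 [end]
Varint 4: bytes[8:9] = 71 -> value 113 (1 byte(s))

Answer: 3 3 2 1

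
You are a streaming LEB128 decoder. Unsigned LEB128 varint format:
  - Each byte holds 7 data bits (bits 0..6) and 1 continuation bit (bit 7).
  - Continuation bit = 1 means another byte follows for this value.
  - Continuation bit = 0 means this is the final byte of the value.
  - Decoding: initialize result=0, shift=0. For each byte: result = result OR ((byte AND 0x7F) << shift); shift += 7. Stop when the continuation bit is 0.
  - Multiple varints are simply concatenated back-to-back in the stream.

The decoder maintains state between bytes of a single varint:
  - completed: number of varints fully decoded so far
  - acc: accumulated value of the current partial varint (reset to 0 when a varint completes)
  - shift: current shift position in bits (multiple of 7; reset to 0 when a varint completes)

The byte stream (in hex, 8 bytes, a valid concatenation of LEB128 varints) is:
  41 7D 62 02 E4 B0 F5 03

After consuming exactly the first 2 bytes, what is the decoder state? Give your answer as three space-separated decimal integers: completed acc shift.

Answer: 2 0 0

Derivation:
byte[0]=0x41 cont=0 payload=0x41: varint #1 complete (value=65); reset -> completed=1 acc=0 shift=0
byte[1]=0x7D cont=0 payload=0x7D: varint #2 complete (value=125); reset -> completed=2 acc=0 shift=0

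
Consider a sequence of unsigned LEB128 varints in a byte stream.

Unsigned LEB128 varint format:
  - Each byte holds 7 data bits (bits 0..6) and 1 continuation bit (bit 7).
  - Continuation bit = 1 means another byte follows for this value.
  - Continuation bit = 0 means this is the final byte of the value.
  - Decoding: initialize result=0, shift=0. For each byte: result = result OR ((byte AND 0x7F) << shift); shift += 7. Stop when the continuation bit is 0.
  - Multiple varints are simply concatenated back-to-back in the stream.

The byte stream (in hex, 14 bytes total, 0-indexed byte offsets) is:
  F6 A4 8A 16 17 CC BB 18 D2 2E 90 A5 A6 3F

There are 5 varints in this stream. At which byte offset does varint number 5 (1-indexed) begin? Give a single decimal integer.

  byte[0]=0xF6 cont=1 payload=0x76=118: acc |= 118<<0 -> acc=118 shift=7
  byte[1]=0xA4 cont=1 payload=0x24=36: acc |= 36<<7 -> acc=4726 shift=14
  byte[2]=0x8A cont=1 payload=0x0A=10: acc |= 10<<14 -> acc=168566 shift=21
  byte[3]=0x16 cont=0 payload=0x16=22: acc |= 22<<21 -> acc=46305910 shift=28 [end]
Varint 1: bytes[0:4] = F6 A4 8A 16 -> value 46305910 (4 byte(s))
  byte[4]=0x17 cont=0 payload=0x17=23: acc |= 23<<0 -> acc=23 shift=7 [end]
Varint 2: bytes[4:5] = 17 -> value 23 (1 byte(s))
  byte[5]=0xCC cont=1 payload=0x4C=76: acc |= 76<<0 -> acc=76 shift=7
  byte[6]=0xBB cont=1 payload=0x3B=59: acc |= 59<<7 -> acc=7628 shift=14
  byte[7]=0x18 cont=0 payload=0x18=24: acc |= 24<<14 -> acc=400844 shift=21 [end]
Varint 3: bytes[5:8] = CC BB 18 -> value 400844 (3 byte(s))
  byte[8]=0xD2 cont=1 payload=0x52=82: acc |= 82<<0 -> acc=82 shift=7
  byte[9]=0x2E cont=0 payload=0x2E=46: acc |= 46<<7 -> acc=5970 shift=14 [end]
Varint 4: bytes[8:10] = D2 2E -> value 5970 (2 byte(s))
  byte[10]=0x90 cont=1 payload=0x10=16: acc |= 16<<0 -> acc=16 shift=7
  byte[11]=0xA5 cont=1 payload=0x25=37: acc |= 37<<7 -> acc=4752 shift=14
  byte[12]=0xA6 cont=1 payload=0x26=38: acc |= 38<<14 -> acc=627344 shift=21
  byte[13]=0x3F cont=0 payload=0x3F=63: acc |= 63<<21 -> acc=132747920 shift=28 [end]
Varint 5: bytes[10:14] = 90 A5 A6 3F -> value 132747920 (4 byte(s))

Answer: 10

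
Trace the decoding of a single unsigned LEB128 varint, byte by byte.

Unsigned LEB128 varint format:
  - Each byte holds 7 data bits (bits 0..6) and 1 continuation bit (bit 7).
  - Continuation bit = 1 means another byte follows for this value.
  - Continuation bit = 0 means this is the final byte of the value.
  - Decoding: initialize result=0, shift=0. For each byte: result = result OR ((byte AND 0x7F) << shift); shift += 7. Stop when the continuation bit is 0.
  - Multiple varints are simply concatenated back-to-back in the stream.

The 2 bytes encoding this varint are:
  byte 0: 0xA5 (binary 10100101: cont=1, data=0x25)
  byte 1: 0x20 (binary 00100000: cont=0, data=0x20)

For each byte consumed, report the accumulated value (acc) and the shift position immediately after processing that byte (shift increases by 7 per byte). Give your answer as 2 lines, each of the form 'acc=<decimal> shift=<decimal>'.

Answer: acc=37 shift=7
acc=4133 shift=14

Derivation:
byte 0=0xA5: payload=0x25=37, contrib = 37<<0 = 37; acc -> 37, shift -> 7
byte 1=0x20: payload=0x20=32, contrib = 32<<7 = 4096; acc -> 4133, shift -> 14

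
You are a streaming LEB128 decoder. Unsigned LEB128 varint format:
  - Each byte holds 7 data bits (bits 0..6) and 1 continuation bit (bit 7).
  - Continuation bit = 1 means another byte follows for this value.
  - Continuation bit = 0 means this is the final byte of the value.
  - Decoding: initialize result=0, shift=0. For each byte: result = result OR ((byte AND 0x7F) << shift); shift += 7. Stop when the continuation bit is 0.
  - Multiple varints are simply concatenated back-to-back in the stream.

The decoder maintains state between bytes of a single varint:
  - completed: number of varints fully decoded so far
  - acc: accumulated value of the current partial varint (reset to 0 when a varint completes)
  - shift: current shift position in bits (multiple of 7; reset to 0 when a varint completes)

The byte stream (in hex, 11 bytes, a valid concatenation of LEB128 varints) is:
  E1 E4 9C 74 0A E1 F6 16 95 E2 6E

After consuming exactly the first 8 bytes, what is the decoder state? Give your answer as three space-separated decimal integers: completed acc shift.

byte[0]=0xE1 cont=1 payload=0x61: acc |= 97<<0 -> completed=0 acc=97 shift=7
byte[1]=0xE4 cont=1 payload=0x64: acc |= 100<<7 -> completed=0 acc=12897 shift=14
byte[2]=0x9C cont=1 payload=0x1C: acc |= 28<<14 -> completed=0 acc=471649 shift=21
byte[3]=0x74 cont=0 payload=0x74: varint #1 complete (value=243741281); reset -> completed=1 acc=0 shift=0
byte[4]=0x0A cont=0 payload=0x0A: varint #2 complete (value=10); reset -> completed=2 acc=0 shift=0
byte[5]=0xE1 cont=1 payload=0x61: acc |= 97<<0 -> completed=2 acc=97 shift=7
byte[6]=0xF6 cont=1 payload=0x76: acc |= 118<<7 -> completed=2 acc=15201 shift=14
byte[7]=0x16 cont=0 payload=0x16: varint #3 complete (value=375649); reset -> completed=3 acc=0 shift=0

Answer: 3 0 0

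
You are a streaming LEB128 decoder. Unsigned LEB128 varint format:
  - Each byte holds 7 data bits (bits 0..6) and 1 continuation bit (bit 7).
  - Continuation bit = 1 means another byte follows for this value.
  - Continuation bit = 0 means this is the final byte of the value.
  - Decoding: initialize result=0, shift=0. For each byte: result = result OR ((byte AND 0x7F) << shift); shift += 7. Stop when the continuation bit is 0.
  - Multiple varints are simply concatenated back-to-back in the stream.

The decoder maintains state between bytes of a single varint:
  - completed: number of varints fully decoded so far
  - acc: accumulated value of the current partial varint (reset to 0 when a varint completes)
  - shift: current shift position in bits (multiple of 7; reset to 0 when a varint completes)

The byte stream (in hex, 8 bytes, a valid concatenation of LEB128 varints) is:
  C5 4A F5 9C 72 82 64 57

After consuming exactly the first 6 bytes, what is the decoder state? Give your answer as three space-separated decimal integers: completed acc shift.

Answer: 2 2 7

Derivation:
byte[0]=0xC5 cont=1 payload=0x45: acc |= 69<<0 -> completed=0 acc=69 shift=7
byte[1]=0x4A cont=0 payload=0x4A: varint #1 complete (value=9541); reset -> completed=1 acc=0 shift=0
byte[2]=0xF5 cont=1 payload=0x75: acc |= 117<<0 -> completed=1 acc=117 shift=7
byte[3]=0x9C cont=1 payload=0x1C: acc |= 28<<7 -> completed=1 acc=3701 shift=14
byte[4]=0x72 cont=0 payload=0x72: varint #2 complete (value=1871477); reset -> completed=2 acc=0 shift=0
byte[5]=0x82 cont=1 payload=0x02: acc |= 2<<0 -> completed=2 acc=2 shift=7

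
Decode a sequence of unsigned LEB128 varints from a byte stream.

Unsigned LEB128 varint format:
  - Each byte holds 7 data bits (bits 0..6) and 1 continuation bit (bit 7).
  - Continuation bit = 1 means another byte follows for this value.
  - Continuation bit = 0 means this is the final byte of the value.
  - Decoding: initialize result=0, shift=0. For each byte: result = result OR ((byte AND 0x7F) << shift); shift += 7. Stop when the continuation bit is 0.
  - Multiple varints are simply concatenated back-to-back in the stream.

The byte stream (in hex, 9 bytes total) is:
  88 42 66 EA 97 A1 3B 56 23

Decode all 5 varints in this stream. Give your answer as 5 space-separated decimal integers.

Answer: 8456 102 124275690 86 35

Derivation:
  byte[0]=0x88 cont=1 payload=0x08=8: acc |= 8<<0 -> acc=8 shift=7
  byte[1]=0x42 cont=0 payload=0x42=66: acc |= 66<<7 -> acc=8456 shift=14 [end]
Varint 1: bytes[0:2] = 88 42 -> value 8456 (2 byte(s))
  byte[2]=0x66 cont=0 payload=0x66=102: acc |= 102<<0 -> acc=102 shift=7 [end]
Varint 2: bytes[2:3] = 66 -> value 102 (1 byte(s))
  byte[3]=0xEA cont=1 payload=0x6A=106: acc |= 106<<0 -> acc=106 shift=7
  byte[4]=0x97 cont=1 payload=0x17=23: acc |= 23<<7 -> acc=3050 shift=14
  byte[5]=0xA1 cont=1 payload=0x21=33: acc |= 33<<14 -> acc=543722 shift=21
  byte[6]=0x3B cont=0 payload=0x3B=59: acc |= 59<<21 -> acc=124275690 shift=28 [end]
Varint 3: bytes[3:7] = EA 97 A1 3B -> value 124275690 (4 byte(s))
  byte[7]=0x56 cont=0 payload=0x56=86: acc |= 86<<0 -> acc=86 shift=7 [end]
Varint 4: bytes[7:8] = 56 -> value 86 (1 byte(s))
  byte[8]=0x23 cont=0 payload=0x23=35: acc |= 35<<0 -> acc=35 shift=7 [end]
Varint 5: bytes[8:9] = 23 -> value 35 (1 byte(s))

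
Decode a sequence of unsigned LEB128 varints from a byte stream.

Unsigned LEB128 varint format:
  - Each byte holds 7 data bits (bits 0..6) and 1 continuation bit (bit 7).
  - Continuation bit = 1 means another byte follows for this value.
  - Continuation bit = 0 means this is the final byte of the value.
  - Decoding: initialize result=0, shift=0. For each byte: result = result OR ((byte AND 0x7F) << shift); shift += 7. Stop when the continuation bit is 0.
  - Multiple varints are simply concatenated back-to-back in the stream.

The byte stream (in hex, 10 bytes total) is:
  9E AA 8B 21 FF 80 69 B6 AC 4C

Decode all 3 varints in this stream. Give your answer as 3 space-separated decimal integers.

  byte[0]=0x9E cont=1 payload=0x1E=30: acc |= 30<<0 -> acc=30 shift=7
  byte[1]=0xAA cont=1 payload=0x2A=42: acc |= 42<<7 -> acc=5406 shift=14
  byte[2]=0x8B cont=1 payload=0x0B=11: acc |= 11<<14 -> acc=185630 shift=21
  byte[3]=0x21 cont=0 payload=0x21=33: acc |= 33<<21 -> acc=69391646 shift=28 [end]
Varint 1: bytes[0:4] = 9E AA 8B 21 -> value 69391646 (4 byte(s))
  byte[4]=0xFF cont=1 payload=0x7F=127: acc |= 127<<0 -> acc=127 shift=7
  byte[5]=0x80 cont=1 payload=0x00=0: acc |= 0<<7 -> acc=127 shift=14
  byte[6]=0x69 cont=0 payload=0x69=105: acc |= 105<<14 -> acc=1720447 shift=21 [end]
Varint 2: bytes[4:7] = FF 80 69 -> value 1720447 (3 byte(s))
  byte[7]=0xB6 cont=1 payload=0x36=54: acc |= 54<<0 -> acc=54 shift=7
  byte[8]=0xAC cont=1 payload=0x2C=44: acc |= 44<<7 -> acc=5686 shift=14
  byte[9]=0x4C cont=0 payload=0x4C=76: acc |= 76<<14 -> acc=1250870 shift=21 [end]
Varint 3: bytes[7:10] = B6 AC 4C -> value 1250870 (3 byte(s))

Answer: 69391646 1720447 1250870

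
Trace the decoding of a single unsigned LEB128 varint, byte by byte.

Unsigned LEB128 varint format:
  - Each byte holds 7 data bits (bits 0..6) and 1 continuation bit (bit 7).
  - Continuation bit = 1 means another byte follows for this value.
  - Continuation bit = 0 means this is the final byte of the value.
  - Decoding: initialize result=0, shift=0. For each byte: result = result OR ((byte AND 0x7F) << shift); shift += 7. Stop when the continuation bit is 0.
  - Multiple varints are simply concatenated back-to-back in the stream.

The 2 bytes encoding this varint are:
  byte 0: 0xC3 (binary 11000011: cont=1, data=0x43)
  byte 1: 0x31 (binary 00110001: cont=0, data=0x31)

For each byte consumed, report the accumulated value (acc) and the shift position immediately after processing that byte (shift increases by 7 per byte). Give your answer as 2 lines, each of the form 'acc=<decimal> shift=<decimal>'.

byte 0=0xC3: payload=0x43=67, contrib = 67<<0 = 67; acc -> 67, shift -> 7
byte 1=0x31: payload=0x31=49, contrib = 49<<7 = 6272; acc -> 6339, shift -> 14

Answer: acc=67 shift=7
acc=6339 shift=14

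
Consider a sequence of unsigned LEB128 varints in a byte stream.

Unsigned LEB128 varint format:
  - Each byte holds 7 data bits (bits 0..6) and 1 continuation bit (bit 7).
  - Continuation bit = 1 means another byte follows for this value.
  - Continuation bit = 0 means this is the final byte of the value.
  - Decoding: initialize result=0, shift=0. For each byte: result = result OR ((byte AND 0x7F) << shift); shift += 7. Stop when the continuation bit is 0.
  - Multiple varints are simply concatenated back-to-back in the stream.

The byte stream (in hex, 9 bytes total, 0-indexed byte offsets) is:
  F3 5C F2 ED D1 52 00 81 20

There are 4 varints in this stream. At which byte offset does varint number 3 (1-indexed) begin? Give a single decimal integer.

Answer: 6

Derivation:
  byte[0]=0xF3 cont=1 payload=0x73=115: acc |= 115<<0 -> acc=115 shift=7
  byte[1]=0x5C cont=0 payload=0x5C=92: acc |= 92<<7 -> acc=11891 shift=14 [end]
Varint 1: bytes[0:2] = F3 5C -> value 11891 (2 byte(s))
  byte[2]=0xF2 cont=1 payload=0x72=114: acc |= 114<<0 -> acc=114 shift=7
  byte[3]=0xED cont=1 payload=0x6D=109: acc |= 109<<7 -> acc=14066 shift=14
  byte[4]=0xD1 cont=1 payload=0x51=81: acc |= 81<<14 -> acc=1341170 shift=21
  byte[5]=0x52 cont=0 payload=0x52=82: acc |= 82<<21 -> acc=173307634 shift=28 [end]
Varint 2: bytes[2:6] = F2 ED D1 52 -> value 173307634 (4 byte(s))
  byte[6]=0x00 cont=0 payload=0x00=0: acc |= 0<<0 -> acc=0 shift=7 [end]
Varint 3: bytes[6:7] = 00 -> value 0 (1 byte(s))
  byte[7]=0x81 cont=1 payload=0x01=1: acc |= 1<<0 -> acc=1 shift=7
  byte[8]=0x20 cont=0 payload=0x20=32: acc |= 32<<7 -> acc=4097 shift=14 [end]
Varint 4: bytes[7:9] = 81 20 -> value 4097 (2 byte(s))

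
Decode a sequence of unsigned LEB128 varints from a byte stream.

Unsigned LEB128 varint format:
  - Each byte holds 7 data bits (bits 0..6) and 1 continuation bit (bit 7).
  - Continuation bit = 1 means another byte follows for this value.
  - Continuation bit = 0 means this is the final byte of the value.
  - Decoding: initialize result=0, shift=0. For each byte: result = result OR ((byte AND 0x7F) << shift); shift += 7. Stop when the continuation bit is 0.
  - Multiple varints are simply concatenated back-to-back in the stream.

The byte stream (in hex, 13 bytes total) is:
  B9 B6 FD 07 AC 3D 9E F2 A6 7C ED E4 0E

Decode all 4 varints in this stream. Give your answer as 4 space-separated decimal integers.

Answer: 16735033 7852 260684062 242285

Derivation:
  byte[0]=0xB9 cont=1 payload=0x39=57: acc |= 57<<0 -> acc=57 shift=7
  byte[1]=0xB6 cont=1 payload=0x36=54: acc |= 54<<7 -> acc=6969 shift=14
  byte[2]=0xFD cont=1 payload=0x7D=125: acc |= 125<<14 -> acc=2054969 shift=21
  byte[3]=0x07 cont=0 payload=0x07=7: acc |= 7<<21 -> acc=16735033 shift=28 [end]
Varint 1: bytes[0:4] = B9 B6 FD 07 -> value 16735033 (4 byte(s))
  byte[4]=0xAC cont=1 payload=0x2C=44: acc |= 44<<0 -> acc=44 shift=7
  byte[5]=0x3D cont=0 payload=0x3D=61: acc |= 61<<7 -> acc=7852 shift=14 [end]
Varint 2: bytes[4:6] = AC 3D -> value 7852 (2 byte(s))
  byte[6]=0x9E cont=1 payload=0x1E=30: acc |= 30<<0 -> acc=30 shift=7
  byte[7]=0xF2 cont=1 payload=0x72=114: acc |= 114<<7 -> acc=14622 shift=14
  byte[8]=0xA6 cont=1 payload=0x26=38: acc |= 38<<14 -> acc=637214 shift=21
  byte[9]=0x7C cont=0 payload=0x7C=124: acc |= 124<<21 -> acc=260684062 shift=28 [end]
Varint 3: bytes[6:10] = 9E F2 A6 7C -> value 260684062 (4 byte(s))
  byte[10]=0xED cont=1 payload=0x6D=109: acc |= 109<<0 -> acc=109 shift=7
  byte[11]=0xE4 cont=1 payload=0x64=100: acc |= 100<<7 -> acc=12909 shift=14
  byte[12]=0x0E cont=0 payload=0x0E=14: acc |= 14<<14 -> acc=242285 shift=21 [end]
Varint 4: bytes[10:13] = ED E4 0E -> value 242285 (3 byte(s))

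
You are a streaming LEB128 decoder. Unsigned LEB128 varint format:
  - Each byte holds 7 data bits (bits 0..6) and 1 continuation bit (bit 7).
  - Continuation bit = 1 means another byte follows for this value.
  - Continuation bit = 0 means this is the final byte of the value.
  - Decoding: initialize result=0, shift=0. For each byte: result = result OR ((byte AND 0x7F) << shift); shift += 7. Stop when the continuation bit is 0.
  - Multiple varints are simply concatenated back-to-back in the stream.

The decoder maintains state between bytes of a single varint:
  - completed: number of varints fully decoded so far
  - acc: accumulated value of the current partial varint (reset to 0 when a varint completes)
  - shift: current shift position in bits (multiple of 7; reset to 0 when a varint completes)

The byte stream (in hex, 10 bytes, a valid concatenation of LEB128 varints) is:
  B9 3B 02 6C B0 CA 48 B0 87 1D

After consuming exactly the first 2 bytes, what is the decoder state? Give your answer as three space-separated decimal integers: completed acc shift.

byte[0]=0xB9 cont=1 payload=0x39: acc |= 57<<0 -> completed=0 acc=57 shift=7
byte[1]=0x3B cont=0 payload=0x3B: varint #1 complete (value=7609); reset -> completed=1 acc=0 shift=0

Answer: 1 0 0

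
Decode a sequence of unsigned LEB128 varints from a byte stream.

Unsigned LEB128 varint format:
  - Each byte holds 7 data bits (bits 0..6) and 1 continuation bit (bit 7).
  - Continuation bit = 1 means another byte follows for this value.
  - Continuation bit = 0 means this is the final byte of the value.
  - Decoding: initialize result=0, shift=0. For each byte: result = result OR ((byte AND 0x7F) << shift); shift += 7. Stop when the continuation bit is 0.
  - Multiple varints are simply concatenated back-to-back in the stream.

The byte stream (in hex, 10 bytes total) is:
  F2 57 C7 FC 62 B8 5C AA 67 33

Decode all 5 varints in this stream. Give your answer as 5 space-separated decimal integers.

Answer: 11250 1621575 11832 13226 51

Derivation:
  byte[0]=0xF2 cont=1 payload=0x72=114: acc |= 114<<0 -> acc=114 shift=7
  byte[1]=0x57 cont=0 payload=0x57=87: acc |= 87<<7 -> acc=11250 shift=14 [end]
Varint 1: bytes[0:2] = F2 57 -> value 11250 (2 byte(s))
  byte[2]=0xC7 cont=1 payload=0x47=71: acc |= 71<<0 -> acc=71 shift=7
  byte[3]=0xFC cont=1 payload=0x7C=124: acc |= 124<<7 -> acc=15943 shift=14
  byte[4]=0x62 cont=0 payload=0x62=98: acc |= 98<<14 -> acc=1621575 shift=21 [end]
Varint 2: bytes[2:5] = C7 FC 62 -> value 1621575 (3 byte(s))
  byte[5]=0xB8 cont=1 payload=0x38=56: acc |= 56<<0 -> acc=56 shift=7
  byte[6]=0x5C cont=0 payload=0x5C=92: acc |= 92<<7 -> acc=11832 shift=14 [end]
Varint 3: bytes[5:7] = B8 5C -> value 11832 (2 byte(s))
  byte[7]=0xAA cont=1 payload=0x2A=42: acc |= 42<<0 -> acc=42 shift=7
  byte[8]=0x67 cont=0 payload=0x67=103: acc |= 103<<7 -> acc=13226 shift=14 [end]
Varint 4: bytes[7:9] = AA 67 -> value 13226 (2 byte(s))
  byte[9]=0x33 cont=0 payload=0x33=51: acc |= 51<<0 -> acc=51 shift=7 [end]
Varint 5: bytes[9:10] = 33 -> value 51 (1 byte(s))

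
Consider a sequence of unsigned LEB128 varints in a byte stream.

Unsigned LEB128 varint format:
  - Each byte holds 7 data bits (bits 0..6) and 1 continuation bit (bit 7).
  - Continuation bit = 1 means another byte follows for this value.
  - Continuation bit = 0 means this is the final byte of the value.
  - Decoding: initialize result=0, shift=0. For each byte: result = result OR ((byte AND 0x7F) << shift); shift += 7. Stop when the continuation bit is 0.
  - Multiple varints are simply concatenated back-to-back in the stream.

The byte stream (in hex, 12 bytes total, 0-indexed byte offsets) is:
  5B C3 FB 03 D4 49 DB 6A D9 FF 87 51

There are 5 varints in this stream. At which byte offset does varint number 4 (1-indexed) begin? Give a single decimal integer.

  byte[0]=0x5B cont=0 payload=0x5B=91: acc |= 91<<0 -> acc=91 shift=7 [end]
Varint 1: bytes[0:1] = 5B -> value 91 (1 byte(s))
  byte[1]=0xC3 cont=1 payload=0x43=67: acc |= 67<<0 -> acc=67 shift=7
  byte[2]=0xFB cont=1 payload=0x7B=123: acc |= 123<<7 -> acc=15811 shift=14
  byte[3]=0x03 cont=0 payload=0x03=3: acc |= 3<<14 -> acc=64963 shift=21 [end]
Varint 2: bytes[1:4] = C3 FB 03 -> value 64963 (3 byte(s))
  byte[4]=0xD4 cont=1 payload=0x54=84: acc |= 84<<0 -> acc=84 shift=7
  byte[5]=0x49 cont=0 payload=0x49=73: acc |= 73<<7 -> acc=9428 shift=14 [end]
Varint 3: bytes[4:6] = D4 49 -> value 9428 (2 byte(s))
  byte[6]=0xDB cont=1 payload=0x5B=91: acc |= 91<<0 -> acc=91 shift=7
  byte[7]=0x6A cont=0 payload=0x6A=106: acc |= 106<<7 -> acc=13659 shift=14 [end]
Varint 4: bytes[6:8] = DB 6A -> value 13659 (2 byte(s))
  byte[8]=0xD9 cont=1 payload=0x59=89: acc |= 89<<0 -> acc=89 shift=7
  byte[9]=0xFF cont=1 payload=0x7F=127: acc |= 127<<7 -> acc=16345 shift=14
  byte[10]=0x87 cont=1 payload=0x07=7: acc |= 7<<14 -> acc=131033 shift=21
  byte[11]=0x51 cont=0 payload=0x51=81: acc |= 81<<21 -> acc=170000345 shift=28 [end]
Varint 5: bytes[8:12] = D9 FF 87 51 -> value 170000345 (4 byte(s))

Answer: 6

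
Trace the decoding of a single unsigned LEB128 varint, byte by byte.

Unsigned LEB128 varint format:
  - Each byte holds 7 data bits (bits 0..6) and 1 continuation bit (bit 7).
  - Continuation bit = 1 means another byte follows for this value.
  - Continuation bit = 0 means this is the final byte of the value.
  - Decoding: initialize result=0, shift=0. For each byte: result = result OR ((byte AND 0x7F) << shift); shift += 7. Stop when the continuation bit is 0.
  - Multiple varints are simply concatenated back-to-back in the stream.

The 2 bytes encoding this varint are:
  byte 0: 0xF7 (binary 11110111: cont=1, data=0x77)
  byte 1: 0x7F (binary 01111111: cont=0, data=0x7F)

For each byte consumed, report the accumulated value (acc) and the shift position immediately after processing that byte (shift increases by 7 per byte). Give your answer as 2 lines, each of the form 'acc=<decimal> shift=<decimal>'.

byte 0=0xF7: payload=0x77=119, contrib = 119<<0 = 119; acc -> 119, shift -> 7
byte 1=0x7F: payload=0x7F=127, contrib = 127<<7 = 16256; acc -> 16375, shift -> 14

Answer: acc=119 shift=7
acc=16375 shift=14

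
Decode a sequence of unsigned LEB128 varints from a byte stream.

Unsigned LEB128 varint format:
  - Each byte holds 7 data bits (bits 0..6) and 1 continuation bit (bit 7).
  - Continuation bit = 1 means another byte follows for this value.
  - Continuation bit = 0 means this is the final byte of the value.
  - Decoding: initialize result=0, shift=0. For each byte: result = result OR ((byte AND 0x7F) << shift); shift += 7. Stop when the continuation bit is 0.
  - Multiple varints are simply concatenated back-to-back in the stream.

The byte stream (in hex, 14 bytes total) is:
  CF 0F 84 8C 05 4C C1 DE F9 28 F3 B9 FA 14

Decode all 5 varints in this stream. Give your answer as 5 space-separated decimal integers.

Answer: 1999 83460 76 85880641 43949299

Derivation:
  byte[0]=0xCF cont=1 payload=0x4F=79: acc |= 79<<0 -> acc=79 shift=7
  byte[1]=0x0F cont=0 payload=0x0F=15: acc |= 15<<7 -> acc=1999 shift=14 [end]
Varint 1: bytes[0:2] = CF 0F -> value 1999 (2 byte(s))
  byte[2]=0x84 cont=1 payload=0x04=4: acc |= 4<<0 -> acc=4 shift=7
  byte[3]=0x8C cont=1 payload=0x0C=12: acc |= 12<<7 -> acc=1540 shift=14
  byte[4]=0x05 cont=0 payload=0x05=5: acc |= 5<<14 -> acc=83460 shift=21 [end]
Varint 2: bytes[2:5] = 84 8C 05 -> value 83460 (3 byte(s))
  byte[5]=0x4C cont=0 payload=0x4C=76: acc |= 76<<0 -> acc=76 shift=7 [end]
Varint 3: bytes[5:6] = 4C -> value 76 (1 byte(s))
  byte[6]=0xC1 cont=1 payload=0x41=65: acc |= 65<<0 -> acc=65 shift=7
  byte[7]=0xDE cont=1 payload=0x5E=94: acc |= 94<<7 -> acc=12097 shift=14
  byte[8]=0xF9 cont=1 payload=0x79=121: acc |= 121<<14 -> acc=1994561 shift=21
  byte[9]=0x28 cont=0 payload=0x28=40: acc |= 40<<21 -> acc=85880641 shift=28 [end]
Varint 4: bytes[6:10] = C1 DE F9 28 -> value 85880641 (4 byte(s))
  byte[10]=0xF3 cont=1 payload=0x73=115: acc |= 115<<0 -> acc=115 shift=7
  byte[11]=0xB9 cont=1 payload=0x39=57: acc |= 57<<7 -> acc=7411 shift=14
  byte[12]=0xFA cont=1 payload=0x7A=122: acc |= 122<<14 -> acc=2006259 shift=21
  byte[13]=0x14 cont=0 payload=0x14=20: acc |= 20<<21 -> acc=43949299 shift=28 [end]
Varint 5: bytes[10:14] = F3 B9 FA 14 -> value 43949299 (4 byte(s))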